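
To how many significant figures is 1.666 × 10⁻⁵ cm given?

4

1.666 × 10⁻⁵: in scientific notation every digit of the coefficient is significant.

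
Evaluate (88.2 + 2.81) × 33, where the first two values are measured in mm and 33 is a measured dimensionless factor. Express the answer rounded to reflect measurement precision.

88.2 mm + 2.81 mm = 91.01 mm; the sum is limited to 1 decimal place (3 s.f.).
Carrying full precision, 91.01 × 33 = 3003.33 mm; 33 has 2 s.f., so the result keeps min(3, 2) = 2 s.f.
Rounded to 2 significant figures: 3.0 × 10^3 mm.

3.0 × 10^3 mm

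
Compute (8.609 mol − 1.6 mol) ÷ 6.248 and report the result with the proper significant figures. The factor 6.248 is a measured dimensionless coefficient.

1.1 mol

8.609 mol − 1.6 mol = 7.009 mol; the difference is limited to 1 decimal place (2 s.f.).
Carrying full precision, 7.009 ÷ 6.248 = 1.12179897567… mol; 6.248 has 4 s.f., so the result keeps min(2, 4) = 2 s.f.
Rounded to 2 significant figures: 1.1 mol.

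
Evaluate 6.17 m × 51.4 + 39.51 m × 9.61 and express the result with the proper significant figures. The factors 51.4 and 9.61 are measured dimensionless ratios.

697 m

6.17 × 51.4 = 317.138 → 3.17 × 10² m (3 s.f., last digit at the 10^0 place).
39.51 × 9.61 = 379.6911 → 3.80 × 10² m (3 s.f., last digit at the 10^0 place).
Sum: 696.8291 m; keep the coarser place, 10^0.
Result: 697 m.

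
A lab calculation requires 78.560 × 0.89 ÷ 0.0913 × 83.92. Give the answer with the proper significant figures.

78.560 × 0.89 ÷ 0.0913 × 83.92 = 64266.7264841…
Multiplication/division keeps the fewest significant figures: 78.560 → 5 s.f., 0.89 → 2 s.f., 0.0913 → 3 s.f., 83.92 → 4 s.f.; limit is 2.
Rounded to 2 significant figures: 6.4 × 10^4.

6.4 × 10^4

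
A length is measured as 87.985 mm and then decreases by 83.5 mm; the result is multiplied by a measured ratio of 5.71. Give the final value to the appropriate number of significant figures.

87.985 mm − 83.5 mm = 4.485 mm; the difference is limited to 1 decimal place (2 s.f.).
Carrying full precision, 4.485 × 5.71 = 25.60935 mm; 5.71 has 3 s.f., so the result keeps min(2, 3) = 2 s.f.
Rounded to 2 significant figures: 26 mm.

26 mm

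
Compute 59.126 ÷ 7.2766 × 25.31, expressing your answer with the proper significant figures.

205.7

59.126 ÷ 7.2766 × 25.31 = 205.656358739…
Multiplication/division keeps the fewest significant figures: 59.126 → 5 s.f., 7.2766 → 5 s.f., 25.31 → 4 s.f.; limit is 4.
Rounded to 4 significant figures: 205.7.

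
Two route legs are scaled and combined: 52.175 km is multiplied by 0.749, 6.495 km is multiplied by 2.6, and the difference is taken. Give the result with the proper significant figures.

52.175 × 0.749 = 39.079075 → 39.1 km (3 s.f., last digit at the 10^-1 place).
6.495 × 2.6 = 16.887 → 17 km (2 s.f., last digit at the 10^0 place).
Difference: 22.192075 km; keep the coarser place, 10^0.
Result: 22 km.

22 km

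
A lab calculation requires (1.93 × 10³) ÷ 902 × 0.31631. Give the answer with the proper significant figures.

0.677

(1.93 × 10³) ÷ 902 × 0.31631 = 0.676805210643…
Multiplication/division keeps the fewest significant figures: 1.93 × 10³ → 3 s.f., 902 → 3 s.f., 0.31631 → 5 s.f.; limit is 3.
Rounded to 3 significant figures: 0.677.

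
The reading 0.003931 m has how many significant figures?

0.003931: leading zeros are not significant.

4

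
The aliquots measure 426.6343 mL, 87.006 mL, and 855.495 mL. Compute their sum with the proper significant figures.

426.6343 mL + 87.006 mL + 855.495 mL = 1369.1353 mL.
Addition/subtraction keeps the fewest decimal places: 426.6343 → 4 decimal places, 87.006 → 3 decimal places, 855.495 → 3 decimal places; limit is 3.
Rounded to 3 decimal places: 1369.135 mL.

1369.135 mL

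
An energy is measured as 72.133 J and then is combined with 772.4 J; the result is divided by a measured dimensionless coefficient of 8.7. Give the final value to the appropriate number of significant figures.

72.133 J + 772.4 J = 844.533 J; the sum is limited to 1 decimal place (4 s.f.).
Carrying full precision, 844.533 ÷ 8.7 = 97.0727586207… J; 8.7 has 2 s.f., so the result keeps min(4, 2) = 2 s.f.
Rounded to 2 significant figures: 97 J.

97 J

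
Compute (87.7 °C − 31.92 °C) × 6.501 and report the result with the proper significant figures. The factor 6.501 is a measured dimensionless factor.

87.7 °C − 31.92 °C = 55.78 °C; the difference is limited to 1 decimal place (3 s.f.).
Carrying full precision, 55.78 × 6.501 = 362.62578 °C; 6.501 has 4 s.f., so the result keeps min(3, 4) = 3 s.f.
Rounded to 3 significant figures: 363 °C.

363 °C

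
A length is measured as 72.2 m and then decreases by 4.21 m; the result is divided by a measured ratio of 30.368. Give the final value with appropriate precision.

2.24 m

72.2 m − 4.21 m = 67.99 m; the difference is limited to 1 decimal place (3 s.f.).
Carrying full precision, 67.99 ÷ 30.368 = 2.23886986301… m; 30.368 has 5 s.f., so the result keeps min(3, 5) = 3 s.f.
Rounded to 3 significant figures: 2.24 m.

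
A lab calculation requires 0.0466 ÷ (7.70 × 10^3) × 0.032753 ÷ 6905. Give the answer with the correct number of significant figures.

2.87 × 10^-11

0.0466 ÷ (7.70 × 10^3) × 0.032753 ÷ 6905 = 2.87066552564 × 10^-11…
Multiplication/division keeps the fewest significant figures: 0.0466 → 3 s.f., 7.70 × 10^3 → 3 s.f., 0.032753 → 5 s.f., 6905 → 4 s.f.; limit is 3.
Rounded to 3 significant figures: 2.87 × 10^-11.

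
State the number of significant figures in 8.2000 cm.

8.2000: trailing zeros after a decimal point are significant.

5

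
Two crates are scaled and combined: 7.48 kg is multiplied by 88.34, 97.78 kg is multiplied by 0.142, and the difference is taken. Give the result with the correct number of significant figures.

7.48 × 88.34 = 660.7832 → 661 kg (3 s.f., last digit at the 10^0 place).
97.78 × 0.142 = 13.88476 → 13.9 kg (3 s.f., last digit at the 10^-1 place).
Difference: 646.89844 kg; keep the coarser place, 10^0.
Result: 647 kg.

647 kg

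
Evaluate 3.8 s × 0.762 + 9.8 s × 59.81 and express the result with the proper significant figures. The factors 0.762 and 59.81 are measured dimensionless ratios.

5.9 × 10² s

3.8 × 0.762 = 2.8956 → 2.9 s (2 s.f., last digit at the 10^-1 place).
9.8 × 59.81 = 586.138 → 5.9 × 10² s (2 s.f., last digit at the 10^1 place).
Sum: 589.0336 s; keep the coarser place, 10^1.
Result: 5.9 × 10² s.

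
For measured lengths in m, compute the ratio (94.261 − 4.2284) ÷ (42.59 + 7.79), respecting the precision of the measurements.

94.261 − 4.2284 = 90.0326, limited to 3 d.p. → 5 s.f.; 42.59 + 7.79 = 50.38, limited to 2 d.p. → 4 s.f.
Carrying full precision, 90.0326 ÷ 50.38 = 1.78707026598…; keep min(5, 4) = 4 s.f.
Rounded to 4 significant figures: 1.787.

1.787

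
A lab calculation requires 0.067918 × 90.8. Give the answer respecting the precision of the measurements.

0.067918 × 90.8 = 6.1669544
Multiplication/division keeps the fewest significant figures: 0.067918 → 5 s.f., 90.8 → 3 s.f.; limit is 3.
Rounded to 3 significant figures: 6.17.

6.17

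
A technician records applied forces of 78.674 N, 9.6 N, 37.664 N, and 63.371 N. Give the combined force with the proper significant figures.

78.674 N + 9.6 N + 37.664 N + 63.371 N = 189.309 N.
Addition/subtraction keeps the fewest decimal places: 78.674 → 3 decimal places, 9.6 → 1 decimal place, 37.664 → 3 decimal places, 63.371 → 3 decimal places; limit is 1.
Rounded to 1 decimal place: 189.3 N.

189.3 N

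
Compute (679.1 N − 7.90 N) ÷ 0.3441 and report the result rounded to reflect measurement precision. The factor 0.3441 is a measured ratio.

679.1 N − 7.90 N = 671.20 N; the difference is limited to 1 decimal place (4 s.f.).
Carrying full precision, 671.20 ÷ 0.3441 = 1950.59575705… N; 0.3441 has 4 s.f., so the result keeps min(4, 4) = 4 s.f.
Rounded to 4 significant figures: 1951 N.

1951 N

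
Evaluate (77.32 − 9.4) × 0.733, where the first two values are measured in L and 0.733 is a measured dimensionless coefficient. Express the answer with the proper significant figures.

77.32 L − 9.4 L = 67.92 L; the difference is limited to 1 decimal place (3 s.f.).
Carrying full precision, 67.92 × 0.733 = 49.78536 L; 0.733 has 3 s.f., so the result keeps min(3, 3) = 3 s.f.
Rounded to 3 significant figures: 49.8 L.

49.8 L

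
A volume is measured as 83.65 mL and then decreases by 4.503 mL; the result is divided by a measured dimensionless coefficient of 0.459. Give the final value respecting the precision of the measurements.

83.65 mL − 4.503 mL = 79.147 mL; the difference is limited to 2 decimal places (4 s.f.).
Carrying full precision, 79.147 ÷ 0.459 = 172.433551198… mL; 0.459 has 3 s.f., so the result keeps min(4, 3) = 3 s.f.
Rounded to 3 significant figures: 1.72 × 10^2 mL.

1.72 × 10^2 mL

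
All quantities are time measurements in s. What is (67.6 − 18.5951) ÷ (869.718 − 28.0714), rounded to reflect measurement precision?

0.0582

67.6 − 18.5951 = 49.0049, limited to 1 d.p. → 3 s.f.; 869.718 − 28.0714 = 841.6466, limited to 3 d.p. → 6 s.f.
Carrying full precision, 49.0049 ÷ 841.6466 = 0.0582250317414…; keep min(3, 6) = 3 s.f.
Rounded to 3 significant figures: 0.0582.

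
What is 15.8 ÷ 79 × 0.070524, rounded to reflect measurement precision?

15.8 ÷ 79 × 0.070524 = 0.0141048
Multiplication/division keeps the fewest significant figures: 15.8 → 3 s.f., 79 → 2 s.f., 0.070524 → 5 s.f.; limit is 2.
Rounded to 2 significant figures: 0.014.

0.014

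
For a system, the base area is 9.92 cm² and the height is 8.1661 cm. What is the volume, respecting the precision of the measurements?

volume = 9.92 cm² × 8.1661 cm = 81.007712 cm³.
9.92 has 3 significant figures; 8.1661 has 5.
Division/multiplication keeps the fewest: 3 significant figures.
Rounded: 81.0 cm³.

81.0 cm³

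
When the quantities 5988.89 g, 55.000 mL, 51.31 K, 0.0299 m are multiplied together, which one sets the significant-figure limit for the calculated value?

5988.89 g → 6 s.f.; 55.000 mL → 5 s.f.; 51.31 K → 4 s.f.; 0.0299 m → 3 s.f.
The fewest is 3 significant figures, from 0.0299 m.

0.0299 m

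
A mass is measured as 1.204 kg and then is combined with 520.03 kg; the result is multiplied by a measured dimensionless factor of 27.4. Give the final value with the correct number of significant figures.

1.204 kg + 520.03 kg = 521.234 kg; the sum is limited to 2 decimal places (5 s.f.).
Carrying full precision, 521.234 × 27.4 = 14281.8116 kg; 27.4 has 3 s.f., so the result keeps min(5, 3) = 3 s.f.
Rounded to 3 significant figures: 1.43 × 10⁴ kg.

1.43 × 10⁴ kg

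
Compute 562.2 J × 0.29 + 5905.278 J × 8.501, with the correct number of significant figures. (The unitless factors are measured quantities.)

562.2 × 0.29 = 163.038 → 1.6 × 10² J (2 s.f., last digit at the 10^1 place).
5905.278 × 8.501 = 50200.768278 → 5.020 × 10⁴ J (4 s.f., last digit at the 10^1 place).
Sum: 50363.806278 J; keep the coarser place, 10^1.
Result: 5.036 × 10⁴ J.

5.036 × 10⁴ J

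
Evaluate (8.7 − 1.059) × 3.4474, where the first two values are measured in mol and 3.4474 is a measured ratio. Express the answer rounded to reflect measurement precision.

26 mol

8.7 mol − 1.059 mol = 7.641 mol; the difference is limited to 1 decimal place (2 s.f.).
Carrying full precision, 7.641 × 3.4474 = 26.3415834 mol; 3.4474 has 5 s.f., so the result keeps min(2, 5) = 2 s.f.
Rounded to 2 significant figures: 26 mol.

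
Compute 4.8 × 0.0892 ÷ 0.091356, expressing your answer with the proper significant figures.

4.7

4.8 × 0.0892 ÷ 0.091356 = 4.68672008407…
Multiplication/division keeps the fewest significant figures: 4.8 → 2 s.f., 0.0892 → 3 s.f., 0.091356 → 5 s.f.; limit is 2.
Rounded to 2 significant figures: 4.7.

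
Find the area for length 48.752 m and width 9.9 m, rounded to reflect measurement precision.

area = 48.752 m × 9.9 m = 482.6448 m².
48.752 has 5 significant figures; 9.9 has 2.
Division/multiplication keeps the fewest: 2 significant figures.
Rounded: 4.8 × 10² m².

4.8 × 10² m²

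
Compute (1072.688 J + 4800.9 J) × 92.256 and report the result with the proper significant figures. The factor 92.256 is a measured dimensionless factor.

5.4187 × 10⁵ J

1072.688 J + 4800.9 J = 5873.588 J; the sum is limited to 1 decimal place (5 s.f.).
Carrying full precision, 5873.588 × 92.256 = 541873.734528 J; 92.256 has 5 s.f., so the result keeps min(5, 5) = 5 s.f.
Rounded to 5 significant figures: 5.4187 × 10⁵ J.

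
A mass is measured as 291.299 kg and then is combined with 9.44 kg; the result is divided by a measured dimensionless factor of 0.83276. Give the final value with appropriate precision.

291.299 kg + 9.44 kg = 300.739 kg; the sum is limited to 2 decimal places (5 s.f.).
Carrying full precision, 300.739 ÷ 0.83276 = 361.13526106… kg; 0.83276 has 5 s.f., so the result keeps min(5, 5) = 5 s.f.
Rounded to 5 significant figures: 361.14 kg.

361.14 kg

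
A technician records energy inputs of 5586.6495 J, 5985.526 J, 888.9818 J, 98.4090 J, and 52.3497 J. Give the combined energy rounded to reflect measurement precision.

5586.6495 J + 5985.526 J + 888.9818 J + 98.4090 J + 52.3497 J = 12611.9160 J.
Addition/subtraction keeps the fewest decimal places: 5586.6495 → 4 decimal places, 5985.526 → 3 decimal places, 888.9818 → 4 decimal places, 98.4090 → 4 decimal places, 52.3497 → 4 decimal places; limit is 3.
Rounded to 3 decimal places: 12611.916 J.

12611.916 J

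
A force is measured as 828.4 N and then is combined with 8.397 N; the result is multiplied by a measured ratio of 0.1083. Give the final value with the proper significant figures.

828.4 N + 8.397 N = 836.797 N; the sum is limited to 1 decimal place (4 s.f.).
Carrying full precision, 836.797 × 0.1083 = 90.6251151 N; 0.1083 has 4 s.f., so the result keeps min(4, 4) = 4 s.f.
Rounded to 4 significant figures: 90.63 N.

90.63 N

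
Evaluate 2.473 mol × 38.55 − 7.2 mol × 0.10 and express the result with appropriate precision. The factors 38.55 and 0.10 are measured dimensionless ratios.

94.61 mol

2.473 × 38.55 = 95.33415 → 95.33 mol (4 s.f., last digit at the 10^-2 place).
7.2 × 0.10 = 0.72 → 0.72 mol (2 s.f., last digit at the 10^-2 place).
Difference: 94.61415 mol; keep the coarser place, 10^-2.
Result: 94.61 mol.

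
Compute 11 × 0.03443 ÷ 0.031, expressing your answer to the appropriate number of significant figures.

11 × 0.03443 ÷ 0.031 = 12.2170967742…
Multiplication/division keeps the fewest significant figures: 11 → 2 s.f., 0.03443 → 4 s.f., 0.031 → 2 s.f.; limit is 2.
Rounded to 2 significant figures: 12.

12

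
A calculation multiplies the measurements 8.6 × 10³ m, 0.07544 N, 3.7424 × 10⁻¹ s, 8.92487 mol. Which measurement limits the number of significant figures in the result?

8.6 × 10³ m → 2 s.f.; 0.07544 N → 4 s.f.; 3.7424 × 10⁻¹ s → 5 s.f.; 8.92487 mol → 6 s.f.
The fewest is 2 significant figures, from 8.6 × 10³ m.

8.6 × 10³ m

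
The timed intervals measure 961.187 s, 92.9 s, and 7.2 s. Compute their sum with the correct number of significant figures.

961.187 s + 92.9 s + 7.2 s = 1061.287 s.
Addition/subtraction keeps the fewest decimal places: 961.187 → 3 decimal places, 92.9 → 1 decimal place, 7.2 → 1 decimal place; limit is 1.
Rounded to 1 decimal place: 1.0613 × 10³ s.

1.0613 × 10³ s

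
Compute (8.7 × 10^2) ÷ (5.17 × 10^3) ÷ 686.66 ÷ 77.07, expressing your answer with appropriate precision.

3.2 × 10^-6

(8.7 × 10^2) ÷ (5.17 × 10^3) ÷ 686.66 ÷ 77.07 = 0.0000031798131525…
Multiplication/division keeps the fewest significant figures: 8.7 × 10^2 → 2 s.f., 5.17 × 10^3 → 3 s.f., 686.66 → 5 s.f., 77.07 → 4 s.f.; limit is 2.
Rounded to 2 significant figures: 3.2 × 10^-6.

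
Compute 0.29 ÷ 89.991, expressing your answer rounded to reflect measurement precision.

0.0032

0.29 ÷ 89.991 = 0.00322254447667…
Multiplication/division keeps the fewest significant figures: 0.29 → 2 s.f., 89.991 → 5 s.f.; limit is 2.
Rounded to 2 significant figures: 0.0032.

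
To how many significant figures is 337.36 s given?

337.36: every digit is nonzero and significant.

5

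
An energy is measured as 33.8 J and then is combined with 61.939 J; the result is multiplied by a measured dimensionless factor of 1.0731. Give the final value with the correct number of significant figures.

33.8 J + 61.939 J = 95.739 J; the sum is limited to 1 decimal place (3 s.f.).
Carrying full precision, 95.739 × 1.0731 = 102.7375209 J; 1.0731 has 5 s.f., so the result keeps min(3, 5) = 3 s.f.
Rounded to 3 significant figures: 103 J.

103 J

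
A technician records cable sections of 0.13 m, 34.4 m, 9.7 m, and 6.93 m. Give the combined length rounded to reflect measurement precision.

0.13 m + 34.4 m + 9.7 m + 6.93 m = 51.16 m.
Addition/subtraction keeps the fewest decimal places: 0.13 → 2 decimal places, 34.4 → 1 decimal place, 9.7 → 1 decimal place, 6.93 → 2 decimal places; limit is 1.
Rounded to 1 decimal place: 51.2 m.

51.2 m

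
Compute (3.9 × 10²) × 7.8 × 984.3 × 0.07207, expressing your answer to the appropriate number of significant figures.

2.2 × 10⁵

(3.9 × 10²) × 7.8 × 984.3 × 0.07207 = 215794.920042
Multiplication/division keeps the fewest significant figures: 3.9 × 10² → 2 s.f., 7.8 → 2 s.f., 984.3 → 4 s.f., 0.07207 → 4 s.f.; limit is 2.
Rounded to 2 significant figures: 2.2 × 10⁵.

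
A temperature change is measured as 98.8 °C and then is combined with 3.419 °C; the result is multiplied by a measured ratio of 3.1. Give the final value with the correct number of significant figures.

98.8 °C + 3.419 °C = 102.219 °C; the sum is limited to 1 decimal place (4 s.f.).
Carrying full precision, 102.219 × 3.1 = 316.8789 °C; 3.1 has 2 s.f., so the result keeps min(4, 2) = 2 s.f.
Rounded to 2 significant figures: 3.2 × 10² °C.

3.2 × 10² °C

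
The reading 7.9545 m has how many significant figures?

7.9545: every digit is nonzero and significant.

5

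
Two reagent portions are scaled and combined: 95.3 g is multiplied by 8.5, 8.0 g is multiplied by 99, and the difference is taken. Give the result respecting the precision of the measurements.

95.3 × 8.5 = 810.05 → 8.1 × 10² g (2 s.f., last digit at the 10^1 place).
8.0 × 99 = 792 → 7.9 × 10² g (2 s.f., last digit at the 10^1 place).
Difference: 18.05 g; keep the coarser place, 10^1.
Result: 2 × 10¹ g.

2 × 10¹ g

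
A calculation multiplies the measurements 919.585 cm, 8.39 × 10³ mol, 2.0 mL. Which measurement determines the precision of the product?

919.585 cm → 6 s.f.; 8.39 × 10³ mol → 3 s.f.; 2.0 mL → 2 s.f.
The fewest is 2 significant figures, from 2.0 mL.

2.0 mL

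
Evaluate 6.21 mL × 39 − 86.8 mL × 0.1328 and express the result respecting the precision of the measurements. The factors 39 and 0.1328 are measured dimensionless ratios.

2.3 × 10² mL

6.21 × 39 = 242.19 → 2.4 × 10² mL (2 s.f., last digit at the 10^1 place).
86.8 × 0.1328 = 11.52704 → 11.5 mL (3 s.f., last digit at the 10^-1 place).
Difference: 230.66296 mL; keep the coarser place, 10^1.
Result: 2.3 × 10² mL.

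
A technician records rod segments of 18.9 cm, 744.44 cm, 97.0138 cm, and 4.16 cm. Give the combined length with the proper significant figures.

18.9 cm + 744.44 cm + 97.0138 cm + 4.16 cm = 864.5138 cm.
Addition/subtraction keeps the fewest decimal places: 18.9 → 1 decimal place, 744.44 → 2 decimal places, 97.0138 → 4 decimal places, 4.16 → 2 decimal places; limit is 1.
Rounded to 1 decimal place: 864.5 cm.

864.5 cm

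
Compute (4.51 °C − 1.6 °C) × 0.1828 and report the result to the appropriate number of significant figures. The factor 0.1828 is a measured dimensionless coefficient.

0.53 °C

4.51 °C − 1.6 °C = 2.91 °C; the difference is limited to 1 decimal place (2 s.f.).
Carrying full precision, 2.91 × 0.1828 = 0.531948 °C; 0.1828 has 4 s.f., so the result keeps min(2, 4) = 2 s.f.
Rounded to 2 significant figures: 0.53 °C.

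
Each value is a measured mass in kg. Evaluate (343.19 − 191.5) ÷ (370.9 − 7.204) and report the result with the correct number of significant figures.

0.4171

343.19 − 191.5 = 151.69, limited to 1 d.p. → 4 s.f.; 370.9 − 7.204 = 363.696, limited to 1 d.p. → 4 s.f.
Carrying full precision, 151.69 ÷ 363.696 = 0.417079099028…; keep min(4, 4) = 4 s.f.
Rounded to 4 significant figures: 0.4171.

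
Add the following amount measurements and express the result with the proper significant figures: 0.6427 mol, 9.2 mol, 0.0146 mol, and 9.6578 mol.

0.6427 mol + 9.2 mol + 0.0146 mol + 9.6578 mol = 19.5151 mol.
Addition/subtraction keeps the fewest decimal places: 0.6427 → 4 decimal places, 9.2 → 1 decimal place, 0.0146 → 4 decimal places, 9.6578 → 4 decimal places; limit is 1.
Rounded to 1 decimal place: 19.5 mol.

19.5 mol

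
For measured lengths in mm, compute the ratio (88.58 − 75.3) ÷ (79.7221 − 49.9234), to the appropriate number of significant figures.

0.446

88.58 − 75.3 = 13.28, limited to 1 d.p. → 3 s.f.; 79.7221 − 49.9234 = 29.7987, limited to 4 d.p. → 6 s.f.
Carrying full precision, 13.28 ÷ 29.7987 = 0.445657025306…; keep min(3, 6) = 3 s.f.
Rounded to 3 significant figures: 0.446.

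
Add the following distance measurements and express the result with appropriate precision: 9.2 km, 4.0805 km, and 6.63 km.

19.9 km

9.2 km + 4.0805 km + 6.63 km = 19.9105 km.
Addition/subtraction keeps the fewest decimal places: 9.2 → 1 decimal place, 4.0805 → 4 decimal places, 6.63 → 2 decimal places; limit is 1.
Rounded to 1 decimal place: 19.9 km.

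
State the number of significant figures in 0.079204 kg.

0.079204: leading zeros are not significant; zeros between nonzero digits are significant.

5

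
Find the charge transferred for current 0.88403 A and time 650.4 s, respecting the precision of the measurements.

575.0 C

charge transferred = 0.88403 A × 650.4 s = 574.973112 C.
0.88403 has 5 significant figures; 650.4 has 4.
Division/multiplication keeps the fewest: 4 significant figures.
Rounded: 575.0 C.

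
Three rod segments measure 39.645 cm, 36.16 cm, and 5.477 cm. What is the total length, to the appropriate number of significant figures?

39.645 cm + 36.16 cm + 5.477 cm = 81.282 cm.
Addition/subtraction keeps the fewest decimal places: 39.645 → 3 decimal places, 36.16 → 2 decimal places, 5.477 → 3 decimal places; limit is 2.
Rounded to 2 decimal places: 81.28 cm.

81.28 cm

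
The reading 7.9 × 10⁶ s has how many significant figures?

2

7.9 × 10⁶: in scientific notation every digit of the coefficient is significant.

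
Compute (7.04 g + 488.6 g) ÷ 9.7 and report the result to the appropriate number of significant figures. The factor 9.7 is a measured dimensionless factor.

51 g

7.04 g + 488.6 g = 495.64 g; the sum is limited to 1 decimal place (4 s.f.).
Carrying full precision, 495.64 ÷ 9.7 = 51.0969072165… g; 9.7 has 2 s.f., so the result keeps min(4, 2) = 2 s.f.
Rounded to 2 significant figures: 51 g.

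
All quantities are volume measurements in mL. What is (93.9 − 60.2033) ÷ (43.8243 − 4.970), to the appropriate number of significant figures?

0.867

93.9 − 60.2033 = 33.6967, limited to 1 d.p. → 3 s.f.; 43.8243 − 4.970 = 38.8543, limited to 3 d.p. → 5 s.f.
Carrying full precision, 33.6967 ÷ 38.8543 = 0.867257935415…; keep min(3, 5) = 3 s.f.
Rounded to 3 significant figures: 0.867.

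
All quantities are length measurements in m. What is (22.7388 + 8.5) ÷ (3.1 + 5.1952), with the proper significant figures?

22.7388 + 8.5 = 31.2388, limited to 1 d.p. → 3 s.f.; 3.1 + 5.1952 = 8.2952, limited to 1 d.p. → 2 s.f.
Carrying full precision, 31.2388 ÷ 8.2952 = 3.76588870672…; keep min(3, 2) = 2 s.f.
Rounded to 2 significant figures: 3.8.

3.8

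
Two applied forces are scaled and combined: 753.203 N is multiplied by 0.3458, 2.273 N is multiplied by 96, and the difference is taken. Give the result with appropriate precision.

4 × 10¹ N

753.203 × 0.3458 = 260.4575974 → 260.5 N (4 s.f., last digit at the 10^-1 place).
2.273 × 96 = 218.208 → 2.2 × 10² N (2 s.f., last digit at the 10^1 place).
Difference: 42.2495974 N; keep the coarser place, 10^1.
Result: 4 × 10¹ N.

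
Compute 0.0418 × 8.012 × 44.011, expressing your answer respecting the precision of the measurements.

0.0418 × 8.012 × 44.011 = 14.7393543176
Multiplication/division keeps the fewest significant figures: 0.0418 → 3 s.f., 8.012 → 4 s.f., 44.011 → 5 s.f.; limit is 3.
Rounded to 3 significant figures: 14.7.

14.7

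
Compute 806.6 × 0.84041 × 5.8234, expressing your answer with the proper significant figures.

3948

806.6 × 0.84041 × 5.8234 = 3947.53556292…
Multiplication/division keeps the fewest significant figures: 806.6 → 4 s.f., 0.84041 → 5 s.f., 5.8234 → 5 s.f.; limit is 4.
Rounded to 4 significant figures: 3948.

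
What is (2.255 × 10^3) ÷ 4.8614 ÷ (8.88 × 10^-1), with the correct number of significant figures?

5.22 × 10^2

(2.255 × 10^3) ÷ 4.8614 ÷ (8.88 × 10^-1) = 522.36277912…
Multiplication/division keeps the fewest significant figures: 2.255 × 10^3 → 4 s.f., 4.8614 → 5 s.f., 8.88 × 10^-1 → 3 s.f.; limit is 3.
Rounded to 3 significant figures: 5.22 × 10^2.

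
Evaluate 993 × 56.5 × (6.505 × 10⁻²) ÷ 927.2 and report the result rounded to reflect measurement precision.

3.94

993 × 56.5 × (6.505 × 10⁻²) ÷ 927.2 = 3.93614940142…
Multiplication/division keeps the fewest significant figures: 993 → 3 s.f., 56.5 → 3 s.f., 6.505 × 10⁻² → 4 s.f., 927.2 → 4 s.f.; limit is 3.
Rounded to 3 significant figures: 3.94.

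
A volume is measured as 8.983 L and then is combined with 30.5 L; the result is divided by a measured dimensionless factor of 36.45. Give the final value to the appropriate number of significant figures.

8.983 L + 30.5 L = 39.483 L; the sum is limited to 1 decimal place (3 s.f.).
Carrying full precision, 39.483 ÷ 36.45 = 1.08320987654… L; 36.45 has 4 s.f., so the result keeps min(3, 4) = 3 s.f.
Rounded to 3 significant figures: 1.08 L.

1.08 L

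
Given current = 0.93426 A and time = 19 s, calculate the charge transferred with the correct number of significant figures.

charge transferred = 0.93426 A × 19 s = 17.75094 C.
0.93426 has 5 significant figures; 19 has 2.
Division/multiplication keeps the fewest: 2 significant figures.
Rounded: 18 C.

18 C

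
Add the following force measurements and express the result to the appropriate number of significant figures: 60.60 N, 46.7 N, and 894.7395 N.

1.0020 × 10³ N

60.60 N + 46.7 N + 894.7395 N = 1002.0395 N.
Addition/subtraction keeps the fewest decimal places: 60.60 → 2 decimal places, 46.7 → 1 decimal place, 894.7395 → 4 decimal places; limit is 1.
Rounded to 1 decimal place: 1.0020 × 10³ N.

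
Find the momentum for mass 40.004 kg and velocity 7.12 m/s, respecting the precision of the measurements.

momentum = 40.004 kg × 7.12 m/s = 284.82848 kg·m/s.
40.004 has 5 significant figures; 7.12 has 3.
Division/multiplication keeps the fewest: 3 significant figures.
Rounded: 285 kg·m/s.

285 kg·m/s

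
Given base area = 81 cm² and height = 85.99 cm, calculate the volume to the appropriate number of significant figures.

volume = 81 cm² × 85.99 cm = 6965.19 cm³.
81 has 2 significant figures; 85.99 has 4.
Division/multiplication keeps the fewest: 2 significant figures.
Rounded: 7.0 × 10³ cm³.

7.0 × 10³ cm³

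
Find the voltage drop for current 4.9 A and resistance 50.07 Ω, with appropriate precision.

2.5 × 10^2 V

voltage drop = 4.9 A × 50.07 Ω = 245.343 V.
4.9 has 2 significant figures; 50.07 has 4.
Division/multiplication keeps the fewest: 2 significant figures.
Rounded: 2.5 × 10^2 V.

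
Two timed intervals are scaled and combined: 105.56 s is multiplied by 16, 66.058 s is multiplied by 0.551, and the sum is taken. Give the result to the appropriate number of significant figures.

105.56 × 16 = 1688.96 → 1.7 × 10^3 s (2 s.f., last digit at the 10^2 place).
66.058 × 0.551 = 36.397958 → 36.4 s (3 s.f., last digit at the 10^-1 place).
Sum: 1725.357958 s; keep the coarser place, 10^2.
Result: 1.7 × 10^3 s.

1.7 × 10^3 s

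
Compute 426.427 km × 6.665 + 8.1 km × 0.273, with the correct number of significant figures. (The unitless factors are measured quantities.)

426.427 × 6.665 = 2842.135955 → 2842 km (4 s.f., last digit at the 10^0 place).
8.1 × 0.273 = 2.2113 → 2.2 km (2 s.f., last digit at the 10^-1 place).
Sum: 2844.347255 km; keep the coarser place, 10^0.
Result: 2844 km.

2844 km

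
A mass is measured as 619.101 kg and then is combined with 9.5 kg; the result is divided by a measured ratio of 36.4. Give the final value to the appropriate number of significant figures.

17.3 kg

619.101 kg + 9.5 kg = 628.601 kg; the sum is limited to 1 decimal place (4 s.f.).
Carrying full precision, 628.601 ÷ 36.4 = 17.2692582418… kg; 36.4 has 3 s.f., so the result keeps min(4, 3) = 3 s.f.
Rounded to 3 significant figures: 17.3 kg.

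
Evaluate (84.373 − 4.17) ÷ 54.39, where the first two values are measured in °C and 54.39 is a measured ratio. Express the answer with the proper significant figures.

1.475 °C

84.373 °C − 4.17 °C = 80.203 °C; the difference is limited to 2 decimal places (4 s.f.).
Carrying full precision, 80.203 ÷ 54.39 = 1.47459091745… °C; 54.39 has 4 s.f., so the result keeps min(4, 4) = 4 s.f.
Rounded to 4 significant figures: 1.475 °C.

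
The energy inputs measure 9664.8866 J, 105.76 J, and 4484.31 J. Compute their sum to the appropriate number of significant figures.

9664.8866 J + 105.76 J + 4484.31 J = 14254.9566 J.
Addition/subtraction keeps the fewest decimal places: 9664.8866 → 4 decimal places, 105.76 → 2 decimal places, 4484.31 → 2 decimal places; limit is 2.
Rounded to 2 decimal places: 14254.96 J.

14254.96 J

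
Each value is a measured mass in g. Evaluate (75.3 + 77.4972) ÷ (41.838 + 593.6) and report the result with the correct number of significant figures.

75.3 + 77.4972 = 152.7972, limited to 1 d.p. → 4 s.f.; 41.838 + 593.6 = 635.438, limited to 1 d.p. → 4 s.f.
Carrying full precision, 152.7972 ÷ 635.438 = 0.240459651453…; keep min(4, 4) = 4 s.f.
Rounded to 4 significant figures: 0.2405.

0.2405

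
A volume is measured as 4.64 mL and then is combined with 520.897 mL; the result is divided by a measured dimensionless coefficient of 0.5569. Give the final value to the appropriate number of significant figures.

943.7 mL

4.64 mL + 520.897 mL = 525.537 mL; the sum is limited to 2 decimal places (5 s.f.).
Carrying full precision, 525.537 ÷ 0.5569 = 943.682887412… mL; 0.5569 has 4 s.f., so the result keeps min(5, 4) = 4 s.f.
Rounded to 4 significant figures: 943.7 mL.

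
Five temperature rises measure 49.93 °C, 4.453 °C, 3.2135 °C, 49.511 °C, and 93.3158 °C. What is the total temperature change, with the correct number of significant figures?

200.42 °C

49.93 °C + 4.453 °C + 3.2135 °C + 49.511 °C + 93.3158 °C = 200.4233 °C.
Addition/subtraction keeps the fewest decimal places: 49.93 → 2 decimal places, 4.453 → 3 decimal places, 3.2135 → 4 decimal places, 49.511 → 3 decimal places, 93.3158 → 4 decimal places; limit is 2.
Rounded to 2 decimal places: 200.42 °C.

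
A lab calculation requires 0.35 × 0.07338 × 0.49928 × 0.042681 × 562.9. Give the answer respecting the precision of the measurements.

0.31

0.35 × 0.07338 × 0.49928 × 0.042681 × 562.9 = 0.30807450279…
Multiplication/division keeps the fewest significant figures: 0.35 → 2 s.f., 0.07338 → 4 s.f., 0.49928 → 5 s.f., 0.042681 → 5 s.f., 562.9 → 4 s.f.; limit is 2.
Rounded to 2 significant figures: 0.31.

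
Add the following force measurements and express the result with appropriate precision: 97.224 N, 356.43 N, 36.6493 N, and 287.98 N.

778.28 N

97.224 N + 356.43 N + 36.6493 N + 287.98 N = 778.2833 N.
Addition/subtraction keeps the fewest decimal places: 97.224 → 3 decimal places, 356.43 → 2 decimal places, 36.6493 → 4 decimal places, 287.98 → 2 decimal places; limit is 2.
Rounded to 2 decimal places: 778.28 N.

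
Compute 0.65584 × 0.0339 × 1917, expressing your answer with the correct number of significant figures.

42.6

0.65584 × 0.0339 × 1917 = 42.620614992
Multiplication/division keeps the fewest significant figures: 0.65584 → 5 s.f., 0.0339 → 3 s.f., 1917 → 4 s.f.; limit is 3.
Rounded to 3 significant figures: 42.6.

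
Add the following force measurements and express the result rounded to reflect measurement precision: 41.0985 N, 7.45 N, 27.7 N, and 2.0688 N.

41.0985 N + 7.45 N + 27.7 N + 2.0688 N = 78.3173 N.
Addition/subtraction keeps the fewest decimal places: 41.0985 → 4 decimal places, 7.45 → 2 decimal places, 27.7 → 1 decimal place, 2.0688 → 4 decimal places; limit is 1.
Rounded to 1 decimal place: 78.3 N.

78.3 N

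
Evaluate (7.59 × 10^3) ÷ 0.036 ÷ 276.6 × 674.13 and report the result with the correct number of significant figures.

(7.59 × 10^3) ÷ 0.036 ÷ 276.6 × 674.13 = 513843.365871…
Multiplication/division keeps the fewest significant figures: 7.59 × 10^3 → 3 s.f., 0.036 → 2 s.f., 276.6 → 4 s.f., 674.13 → 5 s.f.; limit is 2.
Rounded to 2 significant figures: 5.1 × 10^5.

5.1 × 10^5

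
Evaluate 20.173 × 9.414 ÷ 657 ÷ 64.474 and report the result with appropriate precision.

0.00448

20.173 × 9.414 ÷ 657 ÷ 64.474 = 0.00448326797125…
Multiplication/division keeps the fewest significant figures: 20.173 → 5 s.f., 9.414 → 4 s.f., 657 → 3 s.f., 64.474 → 5 s.f.; limit is 3.
Rounded to 3 significant figures: 0.00448.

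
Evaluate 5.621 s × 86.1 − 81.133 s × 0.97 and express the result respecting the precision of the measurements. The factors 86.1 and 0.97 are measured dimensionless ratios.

405 s

5.621 × 86.1 = 483.9681 → 484 s (3 s.f., last digit at the 10^0 place).
81.133 × 0.97 = 78.69901 → 79 s (2 s.f., last digit at the 10^0 place).
Difference: 405.26909 s; keep the coarser place, 10^0.
Result: 405 s.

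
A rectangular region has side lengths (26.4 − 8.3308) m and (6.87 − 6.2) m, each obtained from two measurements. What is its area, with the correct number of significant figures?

1 × 10¹ m²

26.4 − 8.3308 = 18.0692, limited to 1 d.p. → 3 s.f.; 6.87 − 6.2 = 0.67, limited to 1 d.p. → 1 s.f.
Carrying full precision, 18.0692 × 0.67 = 12.106364; keep min(3, 1) = 1 s.f.
Rounded to 1 significant figure: 1 × 10¹ m².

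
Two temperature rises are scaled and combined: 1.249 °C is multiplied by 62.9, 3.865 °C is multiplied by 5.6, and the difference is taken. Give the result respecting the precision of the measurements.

1.249 × 62.9 = 78.5621 → 78.6 °C (3 s.f., last digit at the 10^-1 place).
3.865 × 5.6 = 21.644 → 22 °C (2 s.f., last digit at the 10^0 place).
Difference: 56.9181 °C; keep the coarser place, 10^0.
Result: 57 °C.

57 °C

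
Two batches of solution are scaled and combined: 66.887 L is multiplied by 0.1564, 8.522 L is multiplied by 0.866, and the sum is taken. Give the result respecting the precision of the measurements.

66.887 × 0.1564 = 10.4611268 → 10.46 L (4 s.f., last digit at the 10^-2 place).
8.522 × 0.866 = 7.380052 → 7.38 L (3 s.f., last digit at the 10^-2 place).
Sum: 17.8411788 L; keep the coarser place, 10^-2.
Result: 17.84 L.

17.84 L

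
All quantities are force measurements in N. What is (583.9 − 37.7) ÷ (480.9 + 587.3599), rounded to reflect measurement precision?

5.113 × 10⁻¹

583.9 − 37.7 = 546.2, limited to 1 d.p. → 4 s.f.; 480.9 + 587.3599 = 1068.2599, limited to 1 d.p. → 5 s.f.
Carrying full precision, 546.2 ÷ 1068.2599 = 0.511298795359…; keep min(4, 5) = 4 s.f.
Rounded to 4 significant figures: 5.113 × 10⁻¹.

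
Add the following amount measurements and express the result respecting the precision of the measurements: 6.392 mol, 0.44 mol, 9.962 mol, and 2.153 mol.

6.392 mol + 0.44 mol + 9.962 mol + 2.153 mol = 18.947 mol.
Addition/subtraction keeps the fewest decimal places: 6.392 → 3 decimal places, 0.44 → 2 decimal places, 9.962 → 3 decimal places, 2.153 → 3 decimal places; limit is 2.
Rounded to 2 decimal places: 18.95 mol.

18.95 mol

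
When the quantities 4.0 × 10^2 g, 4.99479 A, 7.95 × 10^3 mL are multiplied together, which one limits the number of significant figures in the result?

4.0 × 10^2 g → 2 s.f.; 4.99479 A → 6 s.f.; 7.95 × 10^3 mL → 3 s.f.
The fewest is 2 significant figures, from 4.0 × 10^2 g.

4.0 × 10^2 g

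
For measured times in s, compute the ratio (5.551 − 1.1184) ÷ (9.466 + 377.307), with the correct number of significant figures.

5.551 − 1.1184 = 4.4326, limited to 3 d.p. → 4 s.f.; 9.466 + 377.307 = 386.773, limited to 3 d.p. → 6 s.f.
Carrying full precision, 4.4326 ÷ 386.773 = 0.0114604690607…; keep min(4, 6) = 4 s.f.
Rounded to 4 significant figures: 1.146 × 10⁻².

1.146 × 10⁻²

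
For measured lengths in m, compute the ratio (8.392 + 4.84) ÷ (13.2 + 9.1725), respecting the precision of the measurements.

8.392 + 4.84 = 13.232, limited to 2 d.p. → 4 s.f.; 13.2 + 9.1725 = 22.3725, limited to 1 d.p. → 3 s.f.
Carrying full precision, 13.232 ÷ 22.3725 = 0.5914403844…; keep min(4, 3) = 3 s.f.
Rounded to 3 significant figures: 0.591.

0.591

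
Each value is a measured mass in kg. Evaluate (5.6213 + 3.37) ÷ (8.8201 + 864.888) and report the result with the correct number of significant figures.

5.6213 + 3.37 = 8.9913, limited to 2 d.p. → 3 s.f.; 8.8201 + 864.888 = 873.7081, limited to 3 d.p. → 6 s.f.
Carrying full precision, 8.9913 ÷ 873.7081 = 0.0102909655982…; keep min(3, 6) = 3 s.f.
Rounded to 3 significant figures: 0.0103.

0.0103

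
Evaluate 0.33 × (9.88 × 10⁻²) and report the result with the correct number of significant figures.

0.033

0.33 × (9.88 × 10⁻²) = 0.032604
Multiplication/division keeps the fewest significant figures: 0.33 → 2 s.f., 9.88 × 10⁻² → 3 s.f.; limit is 2.
Rounded to 2 significant figures: 0.033.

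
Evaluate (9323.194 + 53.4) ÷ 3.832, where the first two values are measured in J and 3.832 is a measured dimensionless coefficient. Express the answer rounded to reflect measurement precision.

2447 J

9323.194 J + 53.4 J = 9376.594 J; the sum is limited to 1 decimal place (5 s.f.).
Carrying full precision, 9376.594 ÷ 3.832 = 2446.9191023… J; 3.832 has 4 s.f., so the result keeps min(5, 4) = 4 s.f.
Rounded to 4 significant figures: 2447 J.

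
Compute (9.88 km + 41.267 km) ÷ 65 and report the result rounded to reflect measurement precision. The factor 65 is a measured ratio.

0.79 km

9.88 km + 41.267 km = 51.147 km; the sum is limited to 2 decimal places (4 s.f.).
Carrying full precision, 51.147 ÷ 65 = 0.786876923077… km; 65 has 2 s.f., so the result keeps min(4, 2) = 2 s.f.
Rounded to 2 significant figures: 0.79 km.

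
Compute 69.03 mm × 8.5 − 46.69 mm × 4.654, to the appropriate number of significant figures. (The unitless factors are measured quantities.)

69.03 × 8.5 = 586.755 → 5.9 × 10² mm (2 s.f., last digit at the 10^1 place).
46.69 × 4.654 = 217.29526 → 217.3 mm (4 s.f., last digit at the 10^-1 place).
Difference: 369.45974 mm; keep the coarser place, 10^1.
Result: 3.7 × 10² mm.

3.7 × 10² mm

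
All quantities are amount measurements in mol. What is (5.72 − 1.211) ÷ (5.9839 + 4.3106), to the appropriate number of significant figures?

5.72 − 1.211 = 4.509, limited to 2 d.p. → 3 s.f.; 5.9839 + 4.3106 = 10.2945, limited to 4 d.p. → 6 s.f.
Carrying full precision, 4.509 ÷ 10.2945 = 0.438000874253…; keep min(3, 6) = 3 s.f.
Rounded to 3 significant figures: 0.438.

0.438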